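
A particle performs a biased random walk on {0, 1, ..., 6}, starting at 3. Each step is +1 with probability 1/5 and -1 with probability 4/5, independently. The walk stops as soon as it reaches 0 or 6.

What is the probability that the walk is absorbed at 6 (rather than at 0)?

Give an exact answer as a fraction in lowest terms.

Answer: 1/65

Derivation:
Biased walk: p = 1/5, q = 4/5, r = q/p = 4
Gambler's ruin: P(hit 6 before 0 | start at 3) = (1 - r^a)/(1 - r^N)
r^3 = 64; r^6 = 4096
P = (1 - 64) / (1 - 4096) = -63 / -4095 = 1/65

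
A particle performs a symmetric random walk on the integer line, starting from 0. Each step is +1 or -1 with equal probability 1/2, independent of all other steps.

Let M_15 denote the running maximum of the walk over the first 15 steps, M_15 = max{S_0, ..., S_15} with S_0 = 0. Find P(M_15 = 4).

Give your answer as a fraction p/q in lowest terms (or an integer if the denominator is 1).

Answer: 3003/32768

Derivation:
Let M_15 = max(S_0,...,S_15). Use the reflection principle: for j ≥ 1, #{paths with M_15 ≥ j} = #{S_15 ≥ j} + #{S_15 ≥ j+1}.
By reflection, #{M_15 ≥ 4} = #{S_15 ≥ 4} + #{S_15 ≥ 5} = 4944 + 4944 = 9888.
#{M_15 ≥ 5} = #{S_15 ≥ 5} + #{S_15 ≥ 6} = 4944 + 1941 = 6885.
#{M_15 = 4} = 9888 - 6885 = 3003.
P(M_15 = 4) = 3003/32768 = 3003/32768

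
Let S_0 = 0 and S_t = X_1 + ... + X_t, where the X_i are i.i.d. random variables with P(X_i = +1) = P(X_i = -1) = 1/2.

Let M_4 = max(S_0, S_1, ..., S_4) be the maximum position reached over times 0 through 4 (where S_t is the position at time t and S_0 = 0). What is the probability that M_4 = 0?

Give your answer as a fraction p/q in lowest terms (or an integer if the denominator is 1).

Answer: 3/8

Derivation:
Let M_4 = max(S_0,...,S_4). Use the reflection principle: for j ≥ 1, #{paths with M_4 ≥ j} = #{S_4 ≥ j} + #{S_4 ≥ j+1}.
P(M_4 ≥ 0) = 1 since S_0 = 0, so #{M_4 ≥ 0} = 16.
#{M_4 ≥ 1} = #{S_4 ≥ 1} + #{S_4 ≥ 2} = 5 + 5 = 10.
#{M_4 = 0} = 16 - 10 = 6.
P(M_4 = 0) = 6/16 = 3/8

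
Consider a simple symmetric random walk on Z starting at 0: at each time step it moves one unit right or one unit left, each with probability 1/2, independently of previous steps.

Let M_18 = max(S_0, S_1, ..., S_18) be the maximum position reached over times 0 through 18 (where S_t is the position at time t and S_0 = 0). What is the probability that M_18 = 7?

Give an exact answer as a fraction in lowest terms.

Let M_18 = max(S_0,...,S_18). Use the reflection principle: for j ≥ 1, #{paths with M_18 ≥ j} = #{S_18 ≥ j} + #{S_18 ≥ j+1}.
By reflection, #{M_18 ≥ 7} = #{S_18 ≥ 7} + #{S_18 ≥ 8} = 12616 + 12616 = 25232.
#{M_18 ≥ 8} = #{S_18 ≥ 8} + #{S_18 ≥ 9} = 12616 + 4048 = 16664.
#{M_18 = 7} = 25232 - 16664 = 8568.
P(M_18 = 7) = 8568/262144 = 1071/32768

Answer: 1071/32768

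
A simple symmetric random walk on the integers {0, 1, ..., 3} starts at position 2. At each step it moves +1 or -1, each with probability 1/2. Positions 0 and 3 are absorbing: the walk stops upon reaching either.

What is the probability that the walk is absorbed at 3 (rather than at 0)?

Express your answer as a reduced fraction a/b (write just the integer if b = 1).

Answer: 2/3

Derivation:
Symmetric walk (p = 1/2): the harmonic-function argument gives P(hit 3 before 0 | start at 2) = a/N.
P = 2/3 = 2/3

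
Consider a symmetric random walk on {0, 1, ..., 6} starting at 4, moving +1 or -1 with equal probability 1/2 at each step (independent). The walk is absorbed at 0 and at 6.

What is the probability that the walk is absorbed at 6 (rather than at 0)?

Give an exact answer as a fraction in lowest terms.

Symmetric walk (p = 1/2): the harmonic-function argument gives P(hit 6 before 0 | start at 4) = a/N.
P = 4/6 = 2/3

Answer: 2/3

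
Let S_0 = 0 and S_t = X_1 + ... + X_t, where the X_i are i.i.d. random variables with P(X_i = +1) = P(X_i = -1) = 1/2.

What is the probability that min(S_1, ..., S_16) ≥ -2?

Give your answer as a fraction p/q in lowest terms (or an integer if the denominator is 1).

Answer: 17875/32768

Derivation:
Let f(t,s) = #length-t paths at position s with S_1..S_t all ≥ -2.
f(t,s) = f(t-1,s-1) + f(t-1,s+1) for s ≥ -2; f(t,s) = 0 for s < -2.
t=0: f(0,0)=1
t=1: f(1,-1)=1 f(1,1)=1
t=2: f(2,-2)=1 f(2,0)=2 f(2,2)=1
t=3: f(3,-1)=3 f(3,1)=3 f(3,3)=1
t=4: f(4,-2)=3 f(4,0)=6 f(4,2)=4 f(4,4)=1
t=5: f(5,-1)=9 f(5,1)=10 f(5,3)=5 f(5,5)=1
t=6: f(6,-2)=9 f(6,0)=19 f(6,2)=15 f(6,4)=6 f(6,6)=1
t=7: f(7,-1)=28 f(7,1)=34 f(7,3)=21 f(7,5)=7 f(7,7)=1
t=8: f(8,-2)=28 f(8,0)=62 f(8,2)=55 f(8,4)=28 f(8,6)=8 f(8,8)=1
t=9: f(9,-1)=90 f(9,1)=117 f(9,3)=83 f(9,5)=36 f(9,7)=9 f(9,9)=1
t=10: f(10,-2)=90 f(10,0)=207 f(10,2)=200 f(10,4)=119 f(10,6)=45 f(10,8)=10 f(10,10)=1
t=11: f(11,-1)=297 f(11,1)=407 f(11,3)=319 f(11,5)=164 f(11,7)=55 f(11,9)=11 f(11,11)=1
t=12: f(12,-2)=297 f(12,0)=704 f(12,2)=726 f(12,4)=483 f(12,6)=219 f(12,8)=66 f(12,10)=12 f(12,12)=1
t=13: f(13,-1)=1001 f(13,1)=1430 f(13,3)=1209 f(13,5)=702 f(13,7)=285 f(13,9)=78 f(13,11)=13 f(13,13)=1
t=14: f(14,-2)=1001 f(14,0)=2431 f(14,2)=2639 f(14,4)=1911 f(14,6)=987 f(14,8)=363 f(14,10)=91 f(14,12)=14 f(14,14)=1
t=15: f(15,-1)=3432 f(15,1)=5070 f(15,3)=4550 f(15,5)=2898 f(15,7)=1350 f(15,9)=454 f(15,11)=105 f(15,13)=15 f(15,15)=1
t=16: f(16,-2)=3432 f(16,0)=8502 f(16,2)=9620 f(16,4)=7448 f(16,6)=4248 f(16,8)=1804 f(16,10)=559 f(16,12)=120 f(16,14)=16 f(16,16)=1
Σ_s f(16,s) = 35750
P = 35750/65536 = 17875/32768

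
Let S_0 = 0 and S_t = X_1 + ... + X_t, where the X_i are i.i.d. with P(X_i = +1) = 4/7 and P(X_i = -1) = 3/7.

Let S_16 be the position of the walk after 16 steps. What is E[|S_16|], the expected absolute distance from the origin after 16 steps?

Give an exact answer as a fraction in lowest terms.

Answer: 121073006132368/33232930569601

Derivation:
S_16 takes values m ≡ 0 (mod 2) with |m| ≤ 16; P(S_16=m) = C(16,(16+m)/2) · (4/7)^((16+m)/2) · (3/7)^((16-m)/2).
Distribution: P(S=-16)=43046721/33232930569601, P(S=-14)=918330048/33232930569601, P(S=-12)=9183300480/33232930569601, P(S=-10)=8162933760/4747561509943, P(S=-8)=35372712960/4747561509943, P(S=-6)=113192681472/4747561509943, P(S=-4)=276693221376/4747561509943, P(S=-2)=3689242951680/33232930569601, P(S=0)=5533864427520/33232930569601, P(S=2)=6558654136320/33232930569601, P(S=4)=874487218176/4747561509943, P(S=6)=635990704128/4747561509943, P(S=8)=353328168960/4747561509943, P(S=10)=144955146240/4747561509943, P(S=12)=289910292480/33232930569601, P(S=14)=51539607552/33232930569601, P(S=16)=4294967296/33232930569601
E[|S_16|] = Σ_m |m|·P(S_16=m) = 121073006132368/33232930569601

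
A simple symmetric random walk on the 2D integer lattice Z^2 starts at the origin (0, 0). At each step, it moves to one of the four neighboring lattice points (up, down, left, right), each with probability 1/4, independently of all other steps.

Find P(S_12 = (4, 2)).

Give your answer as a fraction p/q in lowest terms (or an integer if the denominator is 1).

Answer: 5445/524288

Derivation:
Let h be the number of horizontal steps (so 12-h are vertical). To end at (4,2) need (h+4)/2 right-steps and ((12-h)+2)/2 up-steps.
Sum over h with 4 ≤ h ≤ 10, h ≡ 0 (mod 2), 12-h ≡ 0 (mod 2):
h=4: C(12,4)·C(4,4)·C(8,5) = 495·1·56 = 27720
h=6: C(12,6)·C(6,5)·C(6,4) = 924·6·15 = 83160
h=8: C(12,8)·C(8,6)·C(4,3) = 495·28·4 = 55440
h=10: C(12,10)·C(10,7)·C(2,2) = 66·120·1 = 7920
Total favorable: 174240
Total paths: 4^12 = 16777216
P = 174240/16777216 = 5445/524288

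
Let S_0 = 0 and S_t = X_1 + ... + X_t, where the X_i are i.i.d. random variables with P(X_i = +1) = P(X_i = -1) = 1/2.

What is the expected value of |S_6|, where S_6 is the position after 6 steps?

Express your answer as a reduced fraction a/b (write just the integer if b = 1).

S_6 takes values m ≡ 0 (mod 2) with |m| ≤ 6; P(S_6=m) = C(6,(6+m)/2)/2^6.
Total paths: 2^6 = 64
Distribution: P(S=-6)=1/64, P(S=-4)=6/64, P(S=-2)=15/64, P(S=0)=20/64, P(S=2)=15/64, P(S=4)=6/64, P(S=6)=1/64
E[|S_6|] = Σ_m |m|·P(S_6=m) = 120/64 = 15/8

Answer: 15/8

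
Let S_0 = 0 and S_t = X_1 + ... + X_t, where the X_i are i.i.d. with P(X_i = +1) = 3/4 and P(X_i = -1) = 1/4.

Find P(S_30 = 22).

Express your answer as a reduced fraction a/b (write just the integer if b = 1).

To reach position 22 after 30 steps: need 26 steps of +1 and 4 steps of -1.
Number of such sequences: C(30,26) = 27405
Each has probability (3/4)^26 · (1/4)^4 = 2541865828329/1152921504606846976
P = 27405 · 2541865828329/1152921504606846976 = 69659833025356245/1152921504606846976

Answer: 69659833025356245/1152921504606846976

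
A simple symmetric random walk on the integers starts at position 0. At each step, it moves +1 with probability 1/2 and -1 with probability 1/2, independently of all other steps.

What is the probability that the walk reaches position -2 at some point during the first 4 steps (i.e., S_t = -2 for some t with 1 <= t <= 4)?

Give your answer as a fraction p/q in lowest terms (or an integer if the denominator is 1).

Count via complement. Let g(t,s) = #length-t paths at position s with S_1..S_t all ≠ -2.
g(t,s) = g(t-1,s-1) + g(t-1,s+1) for s ≠ -2; g(t,-2) = 0.
t=0: g(0,0)=1
t=1: g(1,-1)=1 g(1,1)=1
t=2: g(2,0)=2 g(2,2)=1
t=3: g(3,-1)=2 g(3,1)=3 g(3,3)=1
t=4: g(4,0)=5 g(4,2)=4 g(4,4)=1
Paths never hitting -2: Σ_s g(4,s) = 10
Paths hitting -2: 2^4 - 10 = 6
P = 6/16 = 3/8

Answer: 3/8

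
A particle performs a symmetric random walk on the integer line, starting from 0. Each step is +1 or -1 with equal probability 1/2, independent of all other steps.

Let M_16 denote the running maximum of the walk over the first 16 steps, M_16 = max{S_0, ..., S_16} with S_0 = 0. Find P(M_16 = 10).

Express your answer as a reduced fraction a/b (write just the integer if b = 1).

Let M_16 = max(S_0,...,S_16). Use the reflection principle: for j ≥ 1, #{paths with M_16 ≥ j} = #{S_16 ≥ j} + #{S_16 ≥ j+1}.
By reflection, #{M_16 ≥ 10} = #{S_16 ≥ 10} + #{S_16 ≥ 11} = 697 + 137 = 834.
#{M_16 ≥ 11} = #{S_16 ≥ 11} + #{S_16 ≥ 12} = 137 + 137 = 274.
#{M_16 = 10} = 834 - 274 = 560.
P(M_16 = 10) = 560/65536 = 35/4096

Answer: 35/4096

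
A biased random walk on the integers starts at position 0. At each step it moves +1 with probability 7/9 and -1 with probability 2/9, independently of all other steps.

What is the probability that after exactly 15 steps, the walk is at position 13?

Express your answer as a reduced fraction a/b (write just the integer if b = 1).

To reach position 13 after 15 steps: need 14 steps of +1 and 1 step of -1.
Number of such sequences: C(15,14) = 15
Each has probability (7/9)^14 · (2/9)^1 = 1356446145698/205891132094649
P = 15 · 1356446145698/205891132094649 = 6782230728490/68630377364883

Answer: 6782230728490/68630377364883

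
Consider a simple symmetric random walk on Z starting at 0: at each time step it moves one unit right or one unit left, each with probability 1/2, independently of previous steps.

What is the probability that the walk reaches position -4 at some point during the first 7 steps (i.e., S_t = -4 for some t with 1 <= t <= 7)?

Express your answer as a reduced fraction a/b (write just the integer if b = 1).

Count via complement. Let g(t,s) = #length-t paths at position s with S_1..S_t all ≠ -4.
g(t,s) = g(t-1,s-1) + g(t-1,s+1) for s ≠ -4; g(t,-4) = 0.
t=0: g(0,0)=1
t=1: g(1,-1)=1 g(1,1)=1
t=2: g(2,-2)=1 g(2,0)=2 g(2,2)=1
t=3: g(3,-3)=1 g(3,-1)=3 g(3,1)=3 g(3,3)=1
t=4: g(4,-2)=4 g(4,0)=6 g(4,2)=4 g(4,4)=1
t=5: g(5,-3)=4 g(5,-1)=10 g(5,1)=10 g(5,3)=5 g(5,5)=1
t=6: g(6,-2)=14 g(6,0)=20 g(6,2)=15 g(6,4)=6 g(6,6)=1
t=7: g(7,-3)=14 g(7,-1)=34 g(7,1)=35 g(7,3)=21 g(7,5)=7 g(7,7)=1
Paths never hitting -4: Σ_s g(7,s) = 112
Paths hitting -4: 2^7 - 112 = 16
P = 16/128 = 1/8

Answer: 1/8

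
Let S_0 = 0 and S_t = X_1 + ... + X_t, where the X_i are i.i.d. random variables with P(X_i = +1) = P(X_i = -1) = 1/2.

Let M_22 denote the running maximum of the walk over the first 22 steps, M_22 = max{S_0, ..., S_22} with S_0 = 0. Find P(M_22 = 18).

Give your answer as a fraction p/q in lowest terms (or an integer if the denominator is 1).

Let M_22 = max(S_0,...,S_22). Use the reflection principle: for j ≥ 1, #{paths with M_22 ≥ j} = #{S_22 ≥ j} + #{S_22 ≥ j+1}.
By reflection, #{M_22 ≥ 18} = #{S_22 ≥ 18} + #{S_22 ≥ 19} = 254 + 23 = 277.
#{M_22 ≥ 19} = #{S_22 ≥ 19} + #{S_22 ≥ 20} = 23 + 23 = 46.
#{M_22 = 18} = 277 - 46 = 231.
P(M_22 = 18) = 231/4194304 = 231/4194304

Answer: 231/4194304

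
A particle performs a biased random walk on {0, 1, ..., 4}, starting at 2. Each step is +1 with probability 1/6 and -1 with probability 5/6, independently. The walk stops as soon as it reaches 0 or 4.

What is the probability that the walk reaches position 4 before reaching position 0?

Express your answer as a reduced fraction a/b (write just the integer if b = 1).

Answer: 1/26

Derivation:
Biased walk: p = 1/6, q = 5/6, r = q/p = 5
Gambler's ruin: P(hit 4 before 0 | start at 2) = (1 - r^a)/(1 - r^N)
r^2 = 25; r^4 = 625
P = (1 - 25) / (1 - 625) = -24 / -624 = 1/26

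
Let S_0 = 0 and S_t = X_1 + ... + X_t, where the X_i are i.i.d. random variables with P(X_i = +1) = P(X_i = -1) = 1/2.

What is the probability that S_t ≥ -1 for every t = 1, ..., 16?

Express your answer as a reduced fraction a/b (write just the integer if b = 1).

Let f(t,s) = #length-t paths at position s with S_1..S_t all ≥ -1.
f(t,s) = f(t-1,s-1) + f(t-1,s+1) for s ≥ -1; f(t,s) = 0 for s < -1.
t=0: f(0,0)=1
t=1: f(1,-1)=1 f(1,1)=1
t=2: f(2,0)=2 f(2,2)=1
t=3: f(3,-1)=2 f(3,1)=3 f(3,3)=1
t=4: f(4,0)=5 f(4,2)=4 f(4,4)=1
t=5: f(5,-1)=5 f(5,1)=9 f(5,3)=5 f(5,5)=1
t=6: f(6,0)=14 f(6,2)=14 f(6,4)=6 f(6,6)=1
t=7: f(7,-1)=14 f(7,1)=28 f(7,3)=20 f(7,5)=7 f(7,7)=1
t=8: f(8,0)=42 f(8,2)=48 f(8,4)=27 f(8,6)=8 f(8,8)=1
t=9: f(9,-1)=42 f(9,1)=90 f(9,3)=75 f(9,5)=35 f(9,7)=9 f(9,9)=1
t=10: f(10,0)=132 f(10,2)=165 f(10,4)=110 f(10,6)=44 f(10,8)=10 f(10,10)=1
t=11: f(11,-1)=132 f(11,1)=297 f(11,3)=275 f(11,5)=154 f(11,7)=54 f(11,9)=11 f(11,11)=1
t=12: f(12,0)=429 f(12,2)=572 f(12,4)=429 f(12,6)=208 f(12,8)=65 f(12,10)=12 f(12,12)=1
t=13: f(13,-1)=429 f(13,1)=1001 f(13,3)=1001 f(13,5)=637 f(13,7)=273 f(13,9)=77 f(13,11)=13 f(13,13)=1
t=14: f(14,0)=1430 f(14,2)=2002 f(14,4)=1638 f(14,6)=910 f(14,8)=350 f(14,10)=90 f(14,12)=14 f(14,14)=1
t=15: f(15,-1)=1430 f(15,1)=3432 f(15,3)=3640 f(15,5)=2548 f(15,7)=1260 f(15,9)=440 f(15,11)=104 f(15,13)=15 f(15,15)=1
t=16: f(16,0)=4862 f(16,2)=7072 f(16,4)=6188 f(16,6)=3808 f(16,8)=1700 f(16,10)=544 f(16,12)=119 f(16,14)=16 f(16,16)=1
Σ_s f(16,s) = 24310
P = 24310/65536 = 12155/32768

Answer: 12155/32768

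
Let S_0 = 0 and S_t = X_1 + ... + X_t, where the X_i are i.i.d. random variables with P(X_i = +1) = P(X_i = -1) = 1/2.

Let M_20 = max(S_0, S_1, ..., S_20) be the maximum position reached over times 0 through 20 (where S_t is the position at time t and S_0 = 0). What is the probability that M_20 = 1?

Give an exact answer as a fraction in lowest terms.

Answer: 20995/131072

Derivation:
Let M_20 = max(S_0,...,S_20). Use the reflection principle: for j ≥ 1, #{paths with M_20 ≥ j} = #{S_20 ≥ j} + #{S_20 ≥ j+1}.
By reflection, #{M_20 ≥ 1} = #{S_20 ≥ 1} + #{S_20 ≥ 2} = 431910 + 431910 = 863820.
#{M_20 ≥ 2} = #{S_20 ≥ 2} + #{S_20 ≥ 3} = 431910 + 263950 = 695860.
#{M_20 = 1} = 863820 - 695860 = 167960.
P(M_20 = 1) = 167960/1048576 = 20995/131072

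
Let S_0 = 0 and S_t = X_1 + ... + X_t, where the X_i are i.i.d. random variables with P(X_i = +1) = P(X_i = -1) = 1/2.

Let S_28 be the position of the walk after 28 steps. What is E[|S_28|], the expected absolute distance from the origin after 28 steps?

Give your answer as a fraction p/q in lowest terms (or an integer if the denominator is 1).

Answer: 35102025/8388608

Derivation:
S_28 takes values m ≡ 0 (mod 2) with |m| ≤ 28; P(S_28=m) = C(28,(28+m)/2)/2^28.
Total paths: 2^28 = 268435456
Distribution: P(S=-28)=1/268435456, P(S=-26)=28/268435456, P(S=-24)=378/268435456, P(S=-22)=3276/268435456, P(S=-20)=20475/268435456, P(S=-18)=98280/268435456, P(S=-16)=376740/268435456, P(S=-14)=1184040/268435456, P(S=-12)=3108105/268435456, P(S=-10)=6906900/268435456, P(S=-8)=13123110/268435456, P(S=-6)=21474180/268435456, P(S=-4)=30421755/268435456, P(S=-2)=37442160/268435456, P(S=0)=40116600/268435456, P(S=2)=37442160/268435456, P(S=4)=30421755/268435456, P(S=6)=21474180/268435456, P(S=8)=13123110/268435456, P(S=10)=6906900/268435456, P(S=12)=3108105/268435456, P(S=14)=1184040/268435456, P(S=16)=376740/268435456, P(S=18)=98280/268435456, P(S=20)=20475/268435456, P(S=22)=3276/268435456, P(S=24)=378/268435456, P(S=26)=28/268435456, P(S=28)=1/268435456
E[|S_28|] = Σ_m |m|·P(S_28=m) = 1123264800/268435456 = 35102025/8388608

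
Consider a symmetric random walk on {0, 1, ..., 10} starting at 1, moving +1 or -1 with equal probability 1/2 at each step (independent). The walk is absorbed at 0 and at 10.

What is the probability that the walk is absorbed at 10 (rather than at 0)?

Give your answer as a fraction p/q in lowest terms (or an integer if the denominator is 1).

Symmetric walk (p = 1/2): the harmonic-function argument gives P(hit 10 before 0 | start at 1) = a/N.
P = 1/10 = 1/10

Answer: 1/10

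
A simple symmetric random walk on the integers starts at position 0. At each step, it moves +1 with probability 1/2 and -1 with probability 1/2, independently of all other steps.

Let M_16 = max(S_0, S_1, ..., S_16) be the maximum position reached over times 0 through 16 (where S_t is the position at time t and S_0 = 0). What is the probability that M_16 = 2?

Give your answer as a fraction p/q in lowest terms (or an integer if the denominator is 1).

Let M_16 = max(S_0,...,S_16). Use the reflection principle: for j ≥ 1, #{paths with M_16 ≥ j} = #{S_16 ≥ j} + #{S_16 ≥ j+1}.
By reflection, #{M_16 ≥ 2} = #{S_16 ≥ 2} + #{S_16 ≥ 3} = 26333 + 14893 = 41226.
#{M_16 ≥ 3} = #{S_16 ≥ 3} + #{S_16 ≥ 4} = 14893 + 14893 = 29786.
#{M_16 = 2} = 41226 - 29786 = 11440.
P(M_16 = 2) = 11440/65536 = 715/4096

Answer: 715/4096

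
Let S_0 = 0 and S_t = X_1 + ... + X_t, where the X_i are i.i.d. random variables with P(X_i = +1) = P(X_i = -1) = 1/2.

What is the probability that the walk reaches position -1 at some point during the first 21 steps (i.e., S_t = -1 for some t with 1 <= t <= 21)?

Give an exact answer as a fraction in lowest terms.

Answer: 436109/524288

Derivation:
Count via complement. Let g(t,s) = #length-t paths at position s with S_1..S_t all ≠ -1.
g(t,s) = g(t-1,s-1) + g(t-1,s+1) for s ≠ -1; g(t,-1) = 0.
t=0: g(0,0)=1
t=1: g(1,1)=1
t=2: g(2,0)=1 g(2,2)=1
t=3: g(3,1)=2 g(3,3)=1
t=4: g(4,0)=2 g(4,2)=3 g(4,4)=1
t=5: g(5,1)=5 g(5,3)=4 g(5,5)=1
t=6: g(6,0)=5 g(6,2)=9 g(6,4)=5 g(6,6)=1
t=7: g(7,1)=14 g(7,3)=14 g(7,5)=6 g(7,7)=1
t=8: g(8,0)=14 g(8,2)=28 g(8,4)=20 g(8,6)=7 g(8,8)=1
t=9: g(9,1)=42 g(9,3)=48 g(9,5)=27 g(9,7)=8 g(9,9)=1
t=10: g(10,0)=42 g(10,2)=90 g(10,4)=75 g(10,6)=35 g(10,8)=9 g(10,10)=1
t=11: g(11,1)=132 g(11,3)=165 g(11,5)=110 g(11,7)=44 g(11,9)=10 g(11,11)=1
t=12: g(12,0)=132 g(12,2)=297 g(12,4)=275 g(12,6)=154 g(12,8)=54 g(12,10)=11 g(12,12)=1
t=13: g(13,1)=429 g(13,3)=572 g(13,5)=429 g(13,7)=208 g(13,9)=65 g(13,11)=12 g(13,13)=1
t=14: g(14,0)=429 g(14,2)=1001 g(14,4)=1001 g(14,6)=637 g(14,8)=273 g(14,10)=77 g(14,12)=13 g(14,14)=1
t=15: g(15,1)=1430 g(15,3)=2002 g(15,5)=1638 g(15,7)=910 g(15,9)=350 g(15,11)=90 g(15,13)=14 g(15,15)=1
t=16: g(16,0)=1430 g(16,2)=3432 g(16,4)=3640 g(16,6)=2548 g(16,8)=1260 g(16,10)=440 g(16,12)=104 g(16,14)=15 g(16,16)=1
t=17: g(17,1)=4862 g(17,3)=7072 g(17,5)=6188 g(17,7)=3808 g(17,9)=1700 g(17,11)=544 g(17,13)=119 g(17,15)=16 g(17,17)=1
t=18: g(18,0)=4862 g(18,2)=11934 g(18,4)=13260 g(18,6)=9996 g(18,8)=5508 g(18,10)=2244 g(18,12)=663 g(18,14)=135 g(18,16)=17 g(18,18)=1
t=19: g(19,1)=16796 g(19,3)=25194 g(19,5)=23256 g(19,7)=15504 g(19,9)=7752 g(19,11)=2907 g(19,13)=798 g(19,15)=152 g(19,17)=18 g(19,19)=1
t=20: g(20,0)=16796 g(20,2)=41990 g(20,4)=48450 g(20,6)=38760 g(20,8)=23256 g(20,10)=10659 g(20,12)=3705 g(20,14)=950 g(20,16)=170 g(20,18)=19 g(20,20)=1
t=21: g(21,1)=58786 g(21,3)=90440 g(21,5)=87210 g(21,7)=62016 g(21,9)=33915 g(21,11)=14364 g(21,13)=4655 g(21,15)=1120 g(21,17)=189 g(21,19)=20 g(21,21)=1
Paths never hitting -1: Σ_s g(21,s) = 352716
Paths hitting -1: 2^21 - 352716 = 1744436
P = 1744436/2097152 = 436109/524288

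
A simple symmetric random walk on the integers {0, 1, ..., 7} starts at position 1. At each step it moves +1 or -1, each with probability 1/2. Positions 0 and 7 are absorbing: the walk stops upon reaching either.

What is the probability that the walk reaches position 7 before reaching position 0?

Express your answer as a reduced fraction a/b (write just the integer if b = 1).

Symmetric walk (p = 1/2): the harmonic-function argument gives P(hit 7 before 0 | start at 1) = a/N.
P = 1/7 = 1/7

Answer: 1/7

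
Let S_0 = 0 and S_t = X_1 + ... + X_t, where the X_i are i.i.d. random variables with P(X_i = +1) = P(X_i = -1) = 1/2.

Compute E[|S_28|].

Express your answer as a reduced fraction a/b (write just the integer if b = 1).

S_28 takes values m ≡ 0 (mod 2) with |m| ≤ 28; P(S_28=m) = C(28,(28+m)/2)/2^28.
Total paths: 2^28 = 268435456
Distribution: P(S=-28)=1/268435456, P(S=-26)=28/268435456, P(S=-24)=378/268435456, P(S=-22)=3276/268435456, P(S=-20)=20475/268435456, P(S=-18)=98280/268435456, P(S=-16)=376740/268435456, P(S=-14)=1184040/268435456, P(S=-12)=3108105/268435456, P(S=-10)=6906900/268435456, P(S=-8)=13123110/268435456, P(S=-6)=21474180/268435456, P(S=-4)=30421755/268435456, P(S=-2)=37442160/268435456, P(S=0)=40116600/268435456, P(S=2)=37442160/268435456, P(S=4)=30421755/268435456, P(S=6)=21474180/268435456, P(S=8)=13123110/268435456, P(S=10)=6906900/268435456, P(S=12)=3108105/268435456, P(S=14)=1184040/268435456, P(S=16)=376740/268435456, P(S=18)=98280/268435456, P(S=20)=20475/268435456, P(S=22)=3276/268435456, P(S=24)=378/268435456, P(S=26)=28/268435456, P(S=28)=1/268435456
E[|S_28|] = Σ_m |m|·P(S_28=m) = 1123264800/268435456 = 35102025/8388608

Answer: 35102025/8388608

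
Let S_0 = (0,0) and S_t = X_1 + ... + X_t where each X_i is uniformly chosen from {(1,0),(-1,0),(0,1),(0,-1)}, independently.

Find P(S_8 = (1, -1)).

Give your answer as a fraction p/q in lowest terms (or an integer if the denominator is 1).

Answer: 245/4096

Derivation:
Let h be the number of horizontal steps (so 8-h are vertical). To end at (1,-1) need (h+1)/2 right-steps and ((8-h)-1)/2 up-steps.
Sum over h with 1 ≤ h ≤ 7, h ≡ 1 (mod 2), 8-h ≡ 1 (mod 2):
h=1: C(8,1)·C(1,1)·C(7,3) = 8·1·35 = 280
h=3: C(8,3)·C(3,2)·C(5,2) = 56·3·10 = 1680
h=5: C(8,5)·C(5,3)·C(3,1) = 56·10·3 = 1680
h=7: C(8,7)·C(7,4)·C(1,0) = 8·35·1 = 280
Total favorable: 3920
Total paths: 4^8 = 65536
P = 3920/65536 = 245/4096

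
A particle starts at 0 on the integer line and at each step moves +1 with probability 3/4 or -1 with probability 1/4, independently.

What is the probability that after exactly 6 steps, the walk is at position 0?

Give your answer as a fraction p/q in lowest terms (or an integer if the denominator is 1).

To be at 0 after 6 steps: need exactly 3 steps of +1 and 3 of -1.
Number of such sequences: C(6,3) = 20
Each has probability (3/4)^3 · (1/4)^3 = 27/4096
P = 20 · 27/4096 = 135/1024

Answer: 135/1024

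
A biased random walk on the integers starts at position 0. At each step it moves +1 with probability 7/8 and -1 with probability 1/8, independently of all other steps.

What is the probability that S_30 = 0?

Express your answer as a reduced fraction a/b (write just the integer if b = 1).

Answer: 46026872966863343835/77371252455336267181195264

Derivation:
To be at 0 after 30 steps: need exactly 15 steps of +1 and 15 of -1.
Number of such sequences: C(30,15) = 155117520
Each has probability (7/8)^15 · (1/8)^15 = 4747561509943/1237940039285380274899124224
P = 155117520 · 4747561509943/1237940039285380274899124224 = 46026872966863343835/77371252455336267181195264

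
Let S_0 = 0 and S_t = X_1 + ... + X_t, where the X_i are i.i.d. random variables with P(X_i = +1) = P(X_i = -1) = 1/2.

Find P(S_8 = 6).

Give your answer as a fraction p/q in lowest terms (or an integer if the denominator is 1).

To reach position 6 after 8 steps: need 7 steps of +1 and 1 of -1.
Favorable paths: C(8,7) = 8
Total paths: 2^8 = 256
P = 8/256 = 1/32

Answer: 1/32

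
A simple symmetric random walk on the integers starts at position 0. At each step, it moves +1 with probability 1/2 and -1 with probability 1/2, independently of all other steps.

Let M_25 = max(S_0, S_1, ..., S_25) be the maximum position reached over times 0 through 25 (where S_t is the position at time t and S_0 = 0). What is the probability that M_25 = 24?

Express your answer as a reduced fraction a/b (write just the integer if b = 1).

Let M_25 = max(S_0,...,S_25). Use the reflection principle: for j ≥ 1, #{paths with M_25 ≥ j} = #{S_25 ≥ j} + #{S_25 ≥ j+1}.
By reflection, #{M_25 ≥ 24} = #{S_25 ≥ 24} + #{S_25 ≥ 25} = 1 + 1 = 2.
#{M_25 ≥ 25} = #{S_25 ≥ 25} + #{S_25 ≥ 26} = 1 + 0 = 1.
#{M_25 = 24} = 2 - 1 = 1.
P(M_25 = 24) = 1/33554432 = 1/33554432

Answer: 1/33554432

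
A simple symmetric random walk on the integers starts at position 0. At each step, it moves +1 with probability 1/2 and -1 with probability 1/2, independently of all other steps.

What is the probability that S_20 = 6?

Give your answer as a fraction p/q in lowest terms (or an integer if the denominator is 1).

To reach position 6 after 20 steps: need 13 steps of +1 and 7 of -1.
Favorable paths: C(20,13) = 77520
Total paths: 2^20 = 1048576
P = 77520/1048576 = 4845/65536

Answer: 4845/65536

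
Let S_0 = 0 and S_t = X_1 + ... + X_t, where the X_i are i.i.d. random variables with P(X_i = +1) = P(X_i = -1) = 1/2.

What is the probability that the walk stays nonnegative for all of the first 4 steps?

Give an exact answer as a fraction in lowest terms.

Answer: 3/8

Derivation:
Let f(t,s) = #length-t paths at position s with S_1..S_t all ≥ 0.
f(t,s) = f(t-1,s-1) + f(t-1,s+1) for s ≥ 0; f(t,s) = 0 for s < 0.
t=0: f(0,0)=1
t=1: f(1,1)=1
t=2: f(2,0)=1 f(2,2)=1
t=3: f(3,1)=2 f(3,3)=1
t=4: f(4,0)=2 f(4,2)=3 f(4,4)=1
Σ_s f(4,s) = 6
P = 6/16 = 3/8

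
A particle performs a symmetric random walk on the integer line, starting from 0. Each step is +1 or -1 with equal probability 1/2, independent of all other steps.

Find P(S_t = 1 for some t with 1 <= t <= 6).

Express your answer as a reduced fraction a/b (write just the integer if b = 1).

Count via complement. Let g(t,s) = #length-t paths at position s with S_1..S_t all ≠ 1.
g(t,s) = g(t-1,s-1) + g(t-1,s+1) for s ≠ 1; g(t,1) = 0.
t=0: g(0,0)=1
t=1: g(1,-1)=1
t=2: g(2,-2)=1 g(2,0)=1
t=3: g(3,-3)=1 g(3,-1)=2
t=4: g(4,-4)=1 g(4,-2)=3 g(4,0)=2
t=5: g(5,-5)=1 g(5,-3)=4 g(5,-1)=5
t=6: g(6,-6)=1 g(6,-4)=5 g(6,-2)=9 g(6,0)=5
Paths never hitting 1: Σ_s g(6,s) = 20
Paths hitting 1: 2^6 - 20 = 44
P = 44/64 = 11/16

Answer: 11/16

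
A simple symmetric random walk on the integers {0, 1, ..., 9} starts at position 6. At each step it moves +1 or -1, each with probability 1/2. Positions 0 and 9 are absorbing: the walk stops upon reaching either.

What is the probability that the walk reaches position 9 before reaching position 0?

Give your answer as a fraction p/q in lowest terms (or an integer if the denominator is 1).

Symmetric walk (p = 1/2): the harmonic-function argument gives P(hit 9 before 0 | start at 6) = a/N.
P = 6/9 = 2/3

Answer: 2/3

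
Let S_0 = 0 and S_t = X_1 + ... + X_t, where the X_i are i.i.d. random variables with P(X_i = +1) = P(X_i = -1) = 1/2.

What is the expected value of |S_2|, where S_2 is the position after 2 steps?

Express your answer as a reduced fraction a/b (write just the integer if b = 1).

Answer: 1

Derivation:
S_2 takes values m ≡ 0 (mod 2) with |m| ≤ 2; P(S_2=m) = C(2,(2+m)/2)/2^2.
Total paths: 2^2 = 4
Distribution: P(S=-2)=1/4, P(S=0)=2/4, P(S=2)=1/4
E[|S_2|] = Σ_m |m|·P(S_2=m) = 4/4 = 1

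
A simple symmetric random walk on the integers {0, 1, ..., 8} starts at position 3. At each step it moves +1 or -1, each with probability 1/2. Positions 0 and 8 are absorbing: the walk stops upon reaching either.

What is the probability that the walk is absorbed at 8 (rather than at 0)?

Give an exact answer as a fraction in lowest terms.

Answer: 3/8

Derivation:
Symmetric walk (p = 1/2): the harmonic-function argument gives P(hit 8 before 0 | start at 3) = a/N.
P = 3/8 = 3/8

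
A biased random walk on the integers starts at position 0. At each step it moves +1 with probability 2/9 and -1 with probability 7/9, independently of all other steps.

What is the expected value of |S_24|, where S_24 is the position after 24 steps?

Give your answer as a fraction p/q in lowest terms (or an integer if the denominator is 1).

Answer: 354604324303065328447208/26588814358957503287787

Derivation:
S_24 takes values m ≡ 0 (mod 2) with |m| ≤ 24; P(S_24=m) = C(24,(24+m)/2) · (2/9)^((24+m)/2) · (7/9)^((24-m)/2).
Distribution: P(S=-24)=191581231380566414401/79766443076872509863361, P(S=-22)=437899957441294661488/26588814358957503287787, P(S=-20)=1438814145878539602032/26588814358957503287787, P(S=-18)=9043974631236534641344/79766443076872509863361, P(S=-16)=4521987315618267320672/26588814358957503287787, P(S=-14)=5167985503563734080768/26588814358957503287787, P(S=-12)=14027389223958706790656/79766443076872509863361, P(S=-10)=1145092997874180146176/8862938119652501095929, P(S=-8)=695235034423609374464/8862938119652501095929, P(S=-6)=3178217300222214283264/79766443076872509863361, P(S=-4)=454031042888887754752/26588814358957503287787, P(S=-2)=165102197414141001728/26588814358957503287787, P(S=0)=153309183313130930176/79766443076872509863361, P(S=2)=13477730401154367488/26588814358957503287787, P(S=4)=3025612947197919232/26588814358957503287787, P(S=6)=1728921684113096704/79766443076872509863361, P(S=8)=30873601502019584/8862938119652501095929, P(S=10)=4151072470859776/8862938119652501095929, P(S=12)=4151072470859776/79766443076872509863361, P(S=14)=124844284837888/26588814358957503287787, P(S=16)=8917448916992/26588814358957503287787, P(S=18)=1455910027264/79766443076872509863361, P(S=20)=18907922432/26588814358957503287787, P(S=22)=469762048/26588814358957503287787, P(S=24)=16777216/79766443076872509863361
E[|S_24|] = Σ_m |m|·P(S_24=m) = 354604324303065328447208/26588814358957503287787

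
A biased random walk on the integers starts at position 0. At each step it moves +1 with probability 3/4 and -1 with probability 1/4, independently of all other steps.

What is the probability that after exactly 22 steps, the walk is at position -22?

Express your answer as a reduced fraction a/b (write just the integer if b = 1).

Answer: 1/17592186044416

Derivation:
To reach position -22 after 22 steps: need 0 steps of +1 and 22 steps of -1.
Number of such sequences: C(22,0) = 1
Each has probability (3/4)^0 · (1/4)^22 = 1/17592186044416
P = 1 · 1/17592186044416 = 1/17592186044416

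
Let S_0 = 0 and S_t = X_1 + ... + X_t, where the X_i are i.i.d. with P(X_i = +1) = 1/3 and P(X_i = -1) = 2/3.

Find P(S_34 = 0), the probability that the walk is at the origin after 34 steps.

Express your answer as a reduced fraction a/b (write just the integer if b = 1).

To be at 0 after 34 steps: need exactly 17 steps of +1 and 17 of -1.
Number of such sequences: C(34,17) = 2333606220
Each has probability (1/3)^17 · (2/3)^17 = 131072/16677181699666569
P = 2333606220 · 131072/16677181699666569 = 11328534609920/617673396283947

Answer: 11328534609920/617673396283947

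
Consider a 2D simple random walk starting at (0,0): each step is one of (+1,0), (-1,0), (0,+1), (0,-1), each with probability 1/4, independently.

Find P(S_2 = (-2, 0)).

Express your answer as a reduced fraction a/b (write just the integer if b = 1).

Answer: 1/16

Derivation:
Let h be the number of horizontal steps (so 2-h are vertical). To end at (-2,0) need (h-2)/2 right-steps and ((2-h)+0)/2 up-steps.
Sum over h with 2 ≤ h ≤ 2, h ≡ 0 (mod 2), 2-h ≡ 0 (mod 2):
h=2: C(2,2)·C(2,0)·C(0,0) = 1·1·1 = 1
Total favorable: 1
Total paths: 4^2 = 16
P = 1/16 = 1/16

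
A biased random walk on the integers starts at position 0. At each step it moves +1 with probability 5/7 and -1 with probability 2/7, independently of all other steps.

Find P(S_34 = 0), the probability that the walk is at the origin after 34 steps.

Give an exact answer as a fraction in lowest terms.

Answer: 233360622000000000000000000/54116956037952111668959660849

Derivation:
To be at 0 after 34 steps: need exactly 17 steps of +1 and 17 of -1.
Number of such sequences: C(34,17) = 2333606220
Each has probability (5/7)^17 · (2/7)^17 = 100000000000000000/54116956037952111668959660849
P = 2333606220 · 100000000000000000/54116956037952111668959660849 = 233360622000000000000000000/54116956037952111668959660849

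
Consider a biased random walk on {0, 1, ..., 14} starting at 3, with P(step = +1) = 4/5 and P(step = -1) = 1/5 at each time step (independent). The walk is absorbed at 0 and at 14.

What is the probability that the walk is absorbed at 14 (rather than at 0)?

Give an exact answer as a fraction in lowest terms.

Answer: 88080384/89478485

Derivation:
Biased walk: p = 4/5, q = 1/5, r = q/p = 1/4
Gambler's ruin: P(hit 14 before 0 | start at 3) = (1 - r^a)/(1 - r^N)
r^3 = 1/64; r^14 = 1/268435456
P = (1 - 1/64) / (1 - 1/268435456) = 63/64 / 268435455/268435456 = 88080384/89478485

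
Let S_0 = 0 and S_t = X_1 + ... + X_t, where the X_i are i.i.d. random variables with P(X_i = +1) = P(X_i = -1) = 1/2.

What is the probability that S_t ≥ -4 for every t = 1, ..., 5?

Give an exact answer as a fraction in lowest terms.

Let f(t,s) = #length-t paths at position s with S_1..S_t all ≥ -4.
f(t,s) = f(t-1,s-1) + f(t-1,s+1) for s ≥ -4; f(t,s) = 0 for s < -4.
t=0: f(0,0)=1
t=1: f(1,-1)=1 f(1,1)=1
t=2: f(2,-2)=1 f(2,0)=2 f(2,2)=1
t=3: f(3,-3)=1 f(3,-1)=3 f(3,1)=3 f(3,3)=1
t=4: f(4,-4)=1 f(4,-2)=4 f(4,0)=6 f(4,2)=4 f(4,4)=1
t=5: f(5,-3)=5 f(5,-1)=10 f(5,1)=10 f(5,3)=5 f(5,5)=1
Σ_s f(5,s) = 31
P = 31/32 = 31/32

Answer: 31/32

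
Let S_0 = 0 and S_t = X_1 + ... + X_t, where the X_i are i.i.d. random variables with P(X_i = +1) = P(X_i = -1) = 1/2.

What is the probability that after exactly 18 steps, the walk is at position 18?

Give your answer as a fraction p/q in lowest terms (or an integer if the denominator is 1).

Answer: 1/262144

Derivation:
To reach position 18 after 18 steps: need 18 steps of +1 and 0 of -1.
Favorable paths: C(18,18) = 1
Total paths: 2^18 = 262144
P = 1/262144 = 1/262144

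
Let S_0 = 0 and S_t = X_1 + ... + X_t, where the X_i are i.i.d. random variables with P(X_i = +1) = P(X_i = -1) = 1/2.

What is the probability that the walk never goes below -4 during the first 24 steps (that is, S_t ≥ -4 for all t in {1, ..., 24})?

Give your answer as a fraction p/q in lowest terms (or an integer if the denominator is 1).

Answer: 2904739/4194304

Derivation:
Let f(t,s) = #length-t paths at position s with S_1..S_t all ≥ -4.
f(t,s) = f(t-1,s-1) + f(t-1,s+1) for s ≥ -4; f(t,s) = 0 for s < -4.
t=0: f(0,0)=1
t=1: f(1,-1)=1 f(1,1)=1
t=2: f(2,-2)=1 f(2,0)=2 f(2,2)=1
t=3: f(3,-3)=1 f(3,-1)=3 f(3,1)=3 f(3,3)=1
t=4: f(4,-4)=1 f(4,-2)=4 f(4,0)=6 f(4,2)=4 f(4,4)=1
t=5: f(5,-3)=5 f(5,-1)=10 f(5,1)=10 f(5,3)=5 f(5,5)=1
t=6: f(6,-4)=5 f(6,-2)=15 f(6,0)=20 f(6,2)=15 f(6,4)=6 f(6,6)=1
t=7: f(7,-3)=20 f(7,-1)=35 f(7,1)=35 f(7,3)=21 f(7,5)=7 f(7,7)=1
t=8: f(8,-4)=20 f(8,-2)=55 f(8,0)=70 f(8,2)=56 f(8,4)=28 f(8,6)=8 f(8,8)=1
t=9: f(9,-3)=75 f(9,-1)=125 f(9,1)=126 f(9,3)=84 f(9,5)=36 f(9,7)=9 f(9,9)=1
t=10: f(10,-4)=75 f(10,-2)=200 f(10,0)=251 f(10,2)=210 f(10,4)=120 f(10,6)=45 f(10,8)=10 f(10,10)=1
t=11: f(11,-3)=275 f(11,-1)=451 f(11,1)=461 f(11,3)=330 f(11,5)=165 f(11,7)=55 f(11,9)=11 f(11,11)=1
t=12: f(12,-4)=275 f(12,-2)=726 f(12,0)=912 f(12,2)=791 f(12,4)=495 f(12,6)=220 f(12,8)=66 f(12,10)=12 f(12,12)=1
t=13: f(13,-3)=1001 f(13,-1)=1638 f(13,1)=1703 f(13,3)=1286 f(13,5)=715 f(13,7)=286 f(13,9)=78 f(13,11)=13 f(13,13)=1
t=14: f(14,-4)=1001 f(14,-2)=2639 f(14,0)=3341 f(14,2)=2989 f(14,4)=2001 f(14,6)=1001 f(14,8)=364 f(14,10)=91 f(14,12)=14 f(14,14)=1
t=15: f(15,-3)=3640 f(15,-1)=5980 f(15,1)=6330 f(15,3)=4990 f(15,5)=3002 f(15,7)=1365 f(15,9)=455 f(15,11)=105 f(15,13)=15 f(15,15)=1
t=16: f(16,-4)=3640 f(16,-2)=9620 f(16,0)=12310 f(16,2)=11320 f(16,4)=7992 f(16,6)=4367 f(16,8)=1820 f(16,10)=560 f(16,12)=120 f(16,14)=16 f(16,16)=1
t=17: f(17,-3)=13260 f(17,-1)=21930 f(17,1)=23630 f(17,3)=19312 f(17,5)=12359 f(17,7)=6187 f(17,9)=2380 f(17,11)=680 f(17,13)=136 f(17,15)=17 f(17,17)=1
t=18: f(18,-4)=13260 f(18,-2)=35190 f(18,0)=45560 f(18,2)=42942 f(18,4)=31671 f(18,6)=18546 f(18,8)=8567 f(18,10)=3060 f(18,12)=816 f(18,14)=153 f(18,16)=18 f(18,18)=1
t=19: f(19,-3)=48450 f(19,-1)=80750 f(19,1)=88502 f(19,3)=74613 f(19,5)=50217 f(19,7)=27113 f(19,9)=11627 f(19,11)=3876 f(19,13)=969 f(19,15)=171 f(19,17)=19 f(19,19)=1
t=20: f(20,-4)=48450 f(20,-2)=129200 f(20,0)=169252 f(20,2)=163115 f(20,4)=124830 f(20,6)=77330 f(20,8)=38740 f(20,10)=15503 f(20,12)=4845 f(20,14)=1140 f(20,16)=190 f(20,18)=20 f(20,20)=1
t=21: f(21,-3)=177650 f(21,-1)=298452 f(21,1)=332367 f(21,3)=287945 f(21,5)=202160 f(21,7)=116070 f(21,9)=54243 f(21,11)=20348 f(21,13)=5985 f(21,15)=1330 f(21,17)=210 f(21,19)=21 f(21,21)=1
t=22: f(22,-4)=177650 f(22,-2)=476102 f(22,0)=630819 f(22,2)=620312 f(22,4)=490105 f(22,6)=318230 f(22,8)=170313 f(22,10)=74591 f(22,12)=26333 f(22,14)=7315 f(22,16)=1540 f(22,18)=231 f(22,20)=22 f(22,22)=1
t=23: f(23,-3)=653752 f(23,-1)=1106921 f(23,1)=1251131 f(23,3)=1110417 f(23,5)=808335 f(23,7)=488543 f(23,9)=244904 f(23,11)=100924 f(23,13)=33648 f(23,15)=8855 f(23,17)=1771 f(23,19)=253 f(23,21)=23 f(23,23)=1
t=24: f(24,-4)=653752 f(24,-2)=1760673 f(24,0)=2358052 f(24,2)=2361548 f(24,4)=1918752 f(24,6)=1296878 f(24,8)=733447 f(24,10)=345828 f(24,12)=134572 f(24,14)=42503 f(24,16)=10626 f(24,18)=2024 f(24,20)=276 f(24,22)=24 f(24,24)=1
Σ_s f(24,s) = 11618956
P = 11618956/16777216 = 2904739/4194304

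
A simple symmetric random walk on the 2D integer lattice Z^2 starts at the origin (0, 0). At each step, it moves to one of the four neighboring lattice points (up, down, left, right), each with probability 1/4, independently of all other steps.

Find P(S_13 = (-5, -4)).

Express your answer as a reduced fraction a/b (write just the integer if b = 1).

Answer: 16731/8388608

Derivation:
Let h be the number of horizontal steps (so 13-h are vertical). To end at (-5,-4) need (h-5)/2 right-steps and ((13-h)-4)/2 up-steps.
Sum over h with 5 ≤ h ≤ 9, h ≡ 1 (mod 2), 13-h ≡ 0 (mod 2):
h=5: C(13,5)·C(5,0)·C(8,2) = 1287·1·28 = 36036
h=7: C(13,7)·C(7,1)·C(6,1) = 1716·7·6 = 72072
h=9: C(13,9)·C(9,2)·C(4,0) = 715·36·1 = 25740
Total favorable: 133848
Total paths: 4^13 = 67108864
P = 133848/67108864 = 16731/8388608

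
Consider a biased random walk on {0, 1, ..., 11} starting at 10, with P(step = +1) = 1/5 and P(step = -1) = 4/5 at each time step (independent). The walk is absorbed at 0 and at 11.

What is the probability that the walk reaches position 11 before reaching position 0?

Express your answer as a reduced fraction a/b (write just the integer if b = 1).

Biased walk: p = 1/5, q = 4/5, r = q/p = 4
Gambler's ruin: P(hit 11 before 0 | start at 10) = (1 - r^a)/(1 - r^N)
r^10 = 1048576; r^11 = 4194304
P = (1 - 1048576) / (1 - 4194304) = -1048575 / -4194303 = 349525/1398101

Answer: 349525/1398101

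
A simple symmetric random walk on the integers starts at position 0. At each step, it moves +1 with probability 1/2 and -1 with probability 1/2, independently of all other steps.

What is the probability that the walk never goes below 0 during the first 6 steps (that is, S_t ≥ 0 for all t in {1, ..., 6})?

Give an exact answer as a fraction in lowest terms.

Let f(t,s) = #length-t paths at position s with S_1..S_t all ≥ 0.
f(t,s) = f(t-1,s-1) + f(t-1,s+1) for s ≥ 0; f(t,s) = 0 for s < 0.
t=0: f(0,0)=1
t=1: f(1,1)=1
t=2: f(2,0)=1 f(2,2)=1
t=3: f(3,1)=2 f(3,3)=1
t=4: f(4,0)=2 f(4,2)=3 f(4,4)=1
t=5: f(5,1)=5 f(5,3)=4 f(5,5)=1
t=6: f(6,0)=5 f(6,2)=9 f(6,4)=5 f(6,6)=1
Σ_s f(6,s) = 20
P = 20/64 = 5/16

Answer: 5/16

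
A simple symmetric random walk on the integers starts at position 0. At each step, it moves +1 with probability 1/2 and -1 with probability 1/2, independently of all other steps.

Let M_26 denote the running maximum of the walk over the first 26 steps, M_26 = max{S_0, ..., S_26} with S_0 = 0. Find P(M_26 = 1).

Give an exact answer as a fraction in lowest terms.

Let M_26 = max(S_0,...,S_26). Use the reflection principle: for j ≥ 1, #{paths with M_26 ≥ j} = #{S_26 ≥ j} + #{S_26 ≥ j+1}.
By reflection, #{M_26 ≥ 1} = #{S_26 ≥ 1} + #{S_26 ≥ 2} = 28354132 + 28354132 = 56708264.
#{M_26 ≥ 2} = #{S_26 ≥ 2} + #{S_26 ≥ 3} = 28354132 + 18696432 = 47050564.
#{M_26 = 1} = 56708264 - 47050564 = 9657700.
P(M_26 = 1) = 9657700/67108864 = 2414425/16777216

Answer: 2414425/16777216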